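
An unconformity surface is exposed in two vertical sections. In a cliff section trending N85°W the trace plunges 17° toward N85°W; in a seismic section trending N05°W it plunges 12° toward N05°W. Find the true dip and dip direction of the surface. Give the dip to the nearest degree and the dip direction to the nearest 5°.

The two traces are lines in the plane: v₁ = (sin 275°·cos 17°, cos 275°·cos 17°, −sin 17°), v₂ = (sin 355°·cos 12°, cos 355°·cos 12°, −sin 12°).
Cross product v₁ × v₂ gives the pole to the plane: n ∝ (-0.268, 0.173, 0.921).
Dip δ = arctan(|n_h|/n_z) = arctan(0.319/0.921) = 19.1°.
The horizontal component of n points toward azimuth atan2(n_x, n_y) = 303°, the dip direction.

true dip 19°, dip direction 305°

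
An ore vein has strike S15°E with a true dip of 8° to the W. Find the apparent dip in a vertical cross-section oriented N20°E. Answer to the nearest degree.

5°

Angle between strike (S15°E) and section (N20°E): β = 35°.
tan α = tan 8° × sin 35° = 0.1405 × 0.5736 = 0.0806
apparent dip = arctan 0.0806 = 4.61°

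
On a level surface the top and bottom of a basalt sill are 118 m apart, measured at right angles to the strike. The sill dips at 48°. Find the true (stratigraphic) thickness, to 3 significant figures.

87.7 m

True thickness t = w · sin(dip) = 118 × sin 48°
t = 118 × 0.7431 = 87.691 m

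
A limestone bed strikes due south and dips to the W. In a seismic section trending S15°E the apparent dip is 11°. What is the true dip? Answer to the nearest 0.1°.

β = acute angle between strike due south and section S15°E = 15°.
tan(true dip) = tan 11° / sin 15° = 0.7510
true dip = arctan 0.7510 = 36.91°

36.9°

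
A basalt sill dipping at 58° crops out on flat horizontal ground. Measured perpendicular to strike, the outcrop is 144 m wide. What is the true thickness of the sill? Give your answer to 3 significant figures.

122 m

True thickness t = w · sin(dip) = 144 × sin 58°
t = 144 × 0.8480 = 122.119 m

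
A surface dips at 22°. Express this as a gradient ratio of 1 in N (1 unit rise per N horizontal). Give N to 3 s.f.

1 in 2.48

1 : N means tan θ = 1/N, so N = 1/tan 22° = 1/0.4040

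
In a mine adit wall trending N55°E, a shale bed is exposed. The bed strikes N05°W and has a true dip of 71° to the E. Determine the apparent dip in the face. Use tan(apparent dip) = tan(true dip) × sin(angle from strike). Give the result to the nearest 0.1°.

The strike is N05°W and the section trends N55°E; the acute angle between them is β = 60°.
tan(apparent dip) = tan 71° · sin 60° = 2.5151
α = arctan(2.5151) = 68.32°

68.3°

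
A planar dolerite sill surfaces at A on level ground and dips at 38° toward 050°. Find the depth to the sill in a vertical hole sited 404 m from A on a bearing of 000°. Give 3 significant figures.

The hole lies 50° from the dip direction, so the down-dip offset is 404 × cos 50° = 259.69 m.
Depth = down-dip offset × tan(dip) = 259.69 × tan 38° = 259.69 × 0.7813
Depth = 202.89 m

203 m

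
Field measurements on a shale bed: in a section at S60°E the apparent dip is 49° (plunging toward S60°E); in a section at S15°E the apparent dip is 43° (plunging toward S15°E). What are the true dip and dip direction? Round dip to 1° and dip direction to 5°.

true dip 49°, dip direction 130°

Each apparent-dip line lies in the plane. As unit vectors (x east, y north, z up), v₁ plunges 49°→S60°E and v₂ plunges 43°→S15°E.
n = v₁ × v₂ = (0.309, -0.245, 0.339) (taken with n_z > 0).
Dip δ = arctan(|n_h|/n_z) = arctan(0.394/0.339) = 49.3°.
Dip direction = atan2(0.309, -0.245) = 128° (azimuth of n's horizontal projection).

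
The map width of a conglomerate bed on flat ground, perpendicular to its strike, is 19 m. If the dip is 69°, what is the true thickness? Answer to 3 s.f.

True thickness t = w · sin(dip) = 19 × sin 69°
t = 19 × 0.9336 = 17.738 m

17.7 m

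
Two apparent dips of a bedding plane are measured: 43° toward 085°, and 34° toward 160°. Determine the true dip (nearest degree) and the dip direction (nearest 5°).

true dip 46°, dip direction 110°

The two traces are lines in the plane: v₁ = (sin 85°·cos 43°, cos 85°·cos 43°, −sin 43°), v₂ = (sin 160°·cos 34°, cos 160°·cos 34°, −sin 34°).
n = v₁ × v₂ = (0.567, -0.214, 0.586) (taken with n_z > 0).
tan δ = √(n_x²+n_y²)/n_z = 0.606/0.586, so δ = 46.0°.
Dip direction = azimuth of (n_x, n_y) = atan2(0.567, -0.214) = 111°.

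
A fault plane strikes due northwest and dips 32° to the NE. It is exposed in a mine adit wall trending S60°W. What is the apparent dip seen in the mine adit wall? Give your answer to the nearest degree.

31°

Angle between strike (due northwest) and section (S60°W): β = 75°.
tan α = tan 32° × sin 75° = 0.6249 × 0.9659 = 0.6036
α = arctan(0.6036) = 31.11°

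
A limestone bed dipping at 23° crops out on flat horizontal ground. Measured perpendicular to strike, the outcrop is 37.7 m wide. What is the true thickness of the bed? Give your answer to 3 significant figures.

14.7 m

True thickness t = w · sin(dip) = 37.7 × sin 23°
t = 37.7 × 0.3907 = 14.731 m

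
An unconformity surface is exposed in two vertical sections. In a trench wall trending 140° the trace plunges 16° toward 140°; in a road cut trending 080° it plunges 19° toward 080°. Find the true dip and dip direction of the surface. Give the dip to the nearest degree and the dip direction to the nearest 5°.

Each apparent-dip line lies in the plane. As unit vectors (x east, y north, z up), v₁ plunges 16°→140° and v₂ plunges 19°→080°.
n = v₁ × v₂ = (0.285, -0.055, 0.787) (taken with n_z > 0).
Dip δ = arctan(|n_h|/n_z) = arctan(0.290/0.787) = 20.2°.
Dip direction = atan2(0.285, -0.055) = 101° (azimuth of n's horizontal projection).

true dip 20°, dip direction 100°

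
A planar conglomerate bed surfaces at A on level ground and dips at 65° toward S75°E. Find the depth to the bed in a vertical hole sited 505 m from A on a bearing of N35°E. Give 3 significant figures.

The hole lies 70° from the dip direction, so the down-dip offset is 505 × cos 70° = 172.72 m.
Depth = down-dip offset × tan(dip) = 172.72 × tan 65° = 172.72 × 2.1445
Depth = 370.40 m

370 m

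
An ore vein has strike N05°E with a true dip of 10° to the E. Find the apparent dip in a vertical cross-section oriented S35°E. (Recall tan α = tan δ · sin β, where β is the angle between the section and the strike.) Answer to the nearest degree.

6°

Angle between strike (N05°E) and section (S35°E): β = 40°.
tan(apparent dip) = tan 10° · sin 40° = 0.1133
apparent dip = arctan 0.1133 = 6.47°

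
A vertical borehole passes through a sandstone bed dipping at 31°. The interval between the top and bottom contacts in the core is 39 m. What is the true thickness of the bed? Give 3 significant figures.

True thickness t = h · cos(dip) = 39 × cos 31°
t = 39 × 0.8572 = 33.430 m

33.4 m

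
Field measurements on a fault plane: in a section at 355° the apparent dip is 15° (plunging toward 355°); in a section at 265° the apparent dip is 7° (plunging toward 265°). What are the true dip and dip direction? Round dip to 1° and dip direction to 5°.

true dip 16°, dip direction 330°

The two traces are lines in the plane: v₁ = (sin 355°·cos 15°, cos 355°·cos 15°, −sin 15°), v₂ = (sin 265°·cos 7°, cos 265°·cos 7°, −sin 7°).
The plane normal is n = v₁ × v₂ ∝ (-0.140, 0.246, 0.959).
True dip = arccos(n_z / |n|) = arccos(0.9592) = 16.4°.
The horizontal component of n points toward azimuth atan2(n_x, n_y) = 330°, the dip direction.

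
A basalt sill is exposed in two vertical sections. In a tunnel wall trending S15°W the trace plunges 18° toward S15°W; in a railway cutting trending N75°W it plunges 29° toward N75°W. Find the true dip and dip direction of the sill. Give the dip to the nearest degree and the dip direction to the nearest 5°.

Each apparent-dip line lies in the plane. As unit vectors (x east, y north, z up), v₁ plunges 18°→S15°W and v₂ plunges 29°→N75°W.
The plane normal is n = v₁ × v₂ ∝ (-0.515, -0.142, 0.832).
Dip δ = arctan(|n_h|/n_z) = arctan(0.534/0.832) = 32.7°.
Dip direction = azimuth of (n_x, n_y) = atan2(-0.515, -0.142) = 255°.

true dip 33°, dip direction 255°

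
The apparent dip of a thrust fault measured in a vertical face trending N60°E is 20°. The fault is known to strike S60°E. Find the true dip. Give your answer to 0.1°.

β = acute angle between strike S60°E and section N60°E = 60°.
tan δ = tan α / sin β = tan 20° / sin 60° = 0.3640 / 0.8660 = 0.4203
δ = arctan(0.4203) = 22.80°

22.8°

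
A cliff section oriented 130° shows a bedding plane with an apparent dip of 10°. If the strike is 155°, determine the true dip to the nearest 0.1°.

β = acute angle between strike 155° and section 130° = 25°.
tan δ = tan α / sin β = tan 10° / sin 25° = 0.1763 / 0.4226 = 0.4172
δ = arctan(0.4172) = 22.65°

22.6°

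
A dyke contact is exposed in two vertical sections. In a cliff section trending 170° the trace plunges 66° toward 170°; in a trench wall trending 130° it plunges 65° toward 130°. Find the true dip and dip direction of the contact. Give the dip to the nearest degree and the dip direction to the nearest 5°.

The two traces are lines in the plane: v₁ = (sin 170°·cos 66°, cos 170°·cos 66°, −sin 66°), v₂ = (sin 130°·cos 65°, cos 130°·cos 65°, −sin 65°).
n = v₁ × v₂ = (0.115, -0.232, 0.110) (taken with n_z > 0).
True dip = arccos(n_z / |n|) = arccos(0.3928) = 66.9°.
Dip direction = atan2(0.115, -0.232) = 154° (azimuth of n's horizontal projection).

true dip 67°, dip direction 155°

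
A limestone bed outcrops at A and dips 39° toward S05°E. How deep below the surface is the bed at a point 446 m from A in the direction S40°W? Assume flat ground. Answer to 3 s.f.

The hole lies 45° from the dip direction, so the down-dip offset is 446 × cos 45° = 315.37 m.
Depth = down-dip offset × tan(dip) = 315.37 × tan 39° = 315.37 × 0.8098
Depth = 255.38 m

255 m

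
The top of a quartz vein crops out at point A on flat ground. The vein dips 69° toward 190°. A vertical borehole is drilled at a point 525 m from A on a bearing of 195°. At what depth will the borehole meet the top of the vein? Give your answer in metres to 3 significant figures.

1360 m

The hole lies 5° from the dip direction, so the down-dip offset is 525 × cos 5° = 523.00 m.
Depth = down-dip offset × tan(dip) = 523.00 × tan 69° = 523.00 × 2.6051
Depth = 1362.47 m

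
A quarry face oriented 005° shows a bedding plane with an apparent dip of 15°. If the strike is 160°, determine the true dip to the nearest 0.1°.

32.4°

The section is 25° from the strike.
tan δ = tan α / sin β = tan 15° / sin 25° = 0.2679 / 0.4226 = 0.6340
δ = arctan(0.6340) = 32.38°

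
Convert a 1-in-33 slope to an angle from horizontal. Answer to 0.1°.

1.7°

tan θ = 1/33 = 0.0303
θ = arctan(0.0303) = 1.74°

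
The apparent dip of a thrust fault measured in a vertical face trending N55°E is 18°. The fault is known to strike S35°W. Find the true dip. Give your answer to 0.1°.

The section is 20° from the strike.
tan(true dip) = tan 18° / sin 20° = 0.9500
δ = arctan(0.9500) = 43.53°

43.5°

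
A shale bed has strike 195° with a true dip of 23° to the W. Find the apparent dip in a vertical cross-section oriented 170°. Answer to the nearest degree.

10°

Angle between strike (195°) and section (170°): β = 25°.
tan(apparent dip) = tan 23° · sin 25° = 0.1794
α = arctan(0.1794) = 10.17°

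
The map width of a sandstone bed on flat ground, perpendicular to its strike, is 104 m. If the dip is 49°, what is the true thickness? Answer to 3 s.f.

78.5 m

True thickness t = w · sin(dip) = 104 × sin 49°
t = 104 × 0.7547 = 78.490 m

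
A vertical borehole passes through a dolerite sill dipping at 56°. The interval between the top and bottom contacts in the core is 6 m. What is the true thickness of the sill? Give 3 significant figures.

True thickness t = h · cos(dip) = 6 × cos 56°
t = 6 × 0.5592 = 3.355 m

3.36 m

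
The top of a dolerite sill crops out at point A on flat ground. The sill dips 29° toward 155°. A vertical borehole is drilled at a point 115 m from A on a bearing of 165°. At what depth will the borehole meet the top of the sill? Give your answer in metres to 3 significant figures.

The hole lies 10° from the dip direction, so the down-dip offset is 115 × cos 10° = 113.25 m.
Depth = down-dip offset × tan(dip) = 113.25 × tan 29° = 113.25 × 0.5543
Depth = 62.78 m

62.8 m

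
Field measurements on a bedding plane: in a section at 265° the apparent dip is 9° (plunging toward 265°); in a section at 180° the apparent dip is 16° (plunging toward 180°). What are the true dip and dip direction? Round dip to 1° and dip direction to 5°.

true dip 18°, dip direction 205°

Each apparent-dip line lies in the plane. As unit vectors (x east, y north, z up), v₁ plunges 9°→265° and v₂ plunges 16°→180°.
The plane normal is n = v₁ × v₂ ∝ (-0.127, -0.271, 0.946).
tan δ = √(n_x²+n_y²)/n_z = 0.299/0.946, so δ = 17.6°.
Dip direction = azimuth of (n_x, n_y) = atan2(-0.127, -0.271) = 205°.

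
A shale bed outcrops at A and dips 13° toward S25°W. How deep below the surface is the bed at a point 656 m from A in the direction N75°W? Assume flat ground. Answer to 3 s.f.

The hole lies 80° from the dip direction, so the down-dip offset is 656 × cos 80° = 113.91 m.
Depth = down-dip offset × tan(dip) = 113.91 × tan 13° = 113.91 × 0.2309
Depth = 26.30 m

26.3 m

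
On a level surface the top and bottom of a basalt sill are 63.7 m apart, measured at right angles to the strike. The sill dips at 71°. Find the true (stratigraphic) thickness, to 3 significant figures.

60.2 m

True thickness t = w · sin(dip) = 63.7 × sin 71°
t = 63.7 × 0.9455 = 60.230 m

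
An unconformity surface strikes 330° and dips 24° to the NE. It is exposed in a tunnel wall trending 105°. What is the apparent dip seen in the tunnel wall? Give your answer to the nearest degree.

The strike is 330° and the section trends 105°; the acute angle between them is β = 45°.
tan(apparent dip) = tan 24° · sin 45° = 0.3148
apparent dip = arctan 0.3148 = 17.48°

17°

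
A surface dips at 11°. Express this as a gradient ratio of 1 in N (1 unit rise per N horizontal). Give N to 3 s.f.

1 : N means tan θ = 1/N, so N = 1/tan 11° = 1/0.1944

1 in 5.14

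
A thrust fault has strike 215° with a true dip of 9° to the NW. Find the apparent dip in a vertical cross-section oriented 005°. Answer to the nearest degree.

5°

The section lies 30° from the strike.
tan α = tan 9° × sin 30° = 0.1584 × 0.5000 = 0.0792
apparent dip = arctan 0.0792 = 4.53°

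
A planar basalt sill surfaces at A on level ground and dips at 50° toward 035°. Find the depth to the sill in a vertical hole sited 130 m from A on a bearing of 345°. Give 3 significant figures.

The hole lies 50° from the dip direction, so the down-dip offset is 130 × cos 50° = 83.56 m.
Depth = down-dip offset × tan(dip) = 83.56 × tan 50° = 83.56 × 1.1918
Depth = 99.59 m

99.6 m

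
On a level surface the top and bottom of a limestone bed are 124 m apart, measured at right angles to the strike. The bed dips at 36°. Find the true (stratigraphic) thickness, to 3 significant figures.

True thickness t = w · sin(dip) = 124 × sin 36°
t = 124 × 0.5878 = 72.885 m

72.9 m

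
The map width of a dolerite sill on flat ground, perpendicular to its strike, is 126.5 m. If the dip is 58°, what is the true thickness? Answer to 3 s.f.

True thickness t = w · sin(dip) = 126.5 × sin 58°
t = 126.5 × 0.8480 = 107.278 m

107 m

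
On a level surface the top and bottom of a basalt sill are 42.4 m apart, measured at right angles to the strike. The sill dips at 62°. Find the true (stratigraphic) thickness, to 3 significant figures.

37.4 m

True thickness t = w · sin(dip) = 42.4 × sin 62°
t = 42.4 × 0.8829 = 37.437 m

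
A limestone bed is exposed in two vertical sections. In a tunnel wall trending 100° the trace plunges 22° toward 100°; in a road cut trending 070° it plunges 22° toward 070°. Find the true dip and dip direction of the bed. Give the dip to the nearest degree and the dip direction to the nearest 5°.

true dip 23°, dip direction 085°

Each apparent-dip line lies in the plane. As unit vectors (x east, y north, z up), v₁ plunges 22°→100° and v₂ plunges 22°→070°.
Cross product v₁ × v₂ gives the pole to the plane: n ∝ (0.179, 0.016, 0.430).
True dip = arccos(n_z / |n|) = arccos(0.9225) = 22.7°.
Dip direction = azimuth of (n_x, n_y) = atan2(0.179, 0.016) = 85°.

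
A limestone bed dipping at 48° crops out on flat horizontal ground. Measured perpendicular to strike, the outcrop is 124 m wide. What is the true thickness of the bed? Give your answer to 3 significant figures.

92.1 m

True thickness t = w · sin(dip) = 124 × sin 48°
t = 124 × 0.7431 = 92.150 m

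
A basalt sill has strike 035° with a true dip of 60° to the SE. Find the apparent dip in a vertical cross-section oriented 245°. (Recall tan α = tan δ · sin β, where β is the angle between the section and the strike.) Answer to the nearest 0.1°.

Angle between strike (035°) and section (245°): β = 30°.
tan α = tan 60° × sin 30° = 1.7321 × 0.5000 = 0.8660
α = arctan(0.8660) = 40.89°

40.9°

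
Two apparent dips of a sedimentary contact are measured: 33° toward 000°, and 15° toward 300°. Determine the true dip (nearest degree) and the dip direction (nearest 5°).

The two traces are lines in the plane: v₁ = (sin 0°·cos 33°, cos 0°·cos 33°, −sin 33°), v₂ = (sin 300°·cos 15°, cos 300°·cos 15°, −sin 15°).
Cross product v₁ × v₂ gives the pole to the plane: n ∝ (0.046, 0.456, 0.702).
tan δ = √(n_x²+n_y²)/n_z = 0.458/0.702, so δ = 33.1°.
The horizontal component of n points toward azimuth atan2(n_x, n_y) = 6°, the dip direction.

true dip 33°, dip direction 005°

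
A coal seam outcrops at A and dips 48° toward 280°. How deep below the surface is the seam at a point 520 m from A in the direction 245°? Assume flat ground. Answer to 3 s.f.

The hole lies 35° from the dip direction, so the down-dip offset is 520 × cos 35° = 425.96 m.
Depth = down-dip offset × tan(dip) = 425.96 × tan 48° = 425.96 × 1.1106
Depth = 473.08 m

473 m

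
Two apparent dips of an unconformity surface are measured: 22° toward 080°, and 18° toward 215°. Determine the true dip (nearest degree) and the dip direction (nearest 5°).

true dip 44°, dip direction 145°

Each apparent-dip line lies in the plane. As unit vectors (x east, y north, z up), v₁ plunges 22°→080° and v₂ plunges 18°→215°.
n = v₁ × v₂ = (0.342, -0.487, 0.624) (taken with n_z > 0).
True dip = arccos(n_z / |n|) = arccos(0.7238) = 43.6°.
Dip direction = atan2(0.342, -0.487) = 145° (azimuth of n's horizontal projection).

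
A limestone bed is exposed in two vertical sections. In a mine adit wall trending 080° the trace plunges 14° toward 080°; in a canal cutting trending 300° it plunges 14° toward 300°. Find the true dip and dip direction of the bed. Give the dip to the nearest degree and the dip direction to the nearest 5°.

true dip 36°, dip direction 010°

Represent each trace as a vector plunging at its apparent dip toward its trend (east-north-up frame): v₁ = (0.956, 0.168, -0.242), v₂ = (-0.840, 0.485, -0.242).
n = v₁ × v₂ = (0.077, 0.434, 0.605) (taken with n_z > 0).
tan δ = √(n_x²+n_y²)/n_z = 0.441/0.605, so δ = 36.1°.
The horizontal component of n points toward azimuth atan2(n_x, n_y) = 10°, the dip direction.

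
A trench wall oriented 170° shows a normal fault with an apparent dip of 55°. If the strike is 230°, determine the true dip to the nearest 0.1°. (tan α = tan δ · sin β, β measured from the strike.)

58.8°

The section is 60° from the strike.
tan(true dip) = tan 55° / sin 60° = 1.6491
δ = arctan(1.6491) = 58.77°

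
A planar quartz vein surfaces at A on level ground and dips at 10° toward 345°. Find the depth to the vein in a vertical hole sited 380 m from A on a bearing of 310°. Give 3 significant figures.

54.9 m

The hole lies 35° from the dip direction, so the down-dip offset is 380 × cos 35° = 311.28 m.
Depth = down-dip offset × tan(dip) = 311.28 × tan 10° = 311.28 × 0.1763
Depth = 54.89 m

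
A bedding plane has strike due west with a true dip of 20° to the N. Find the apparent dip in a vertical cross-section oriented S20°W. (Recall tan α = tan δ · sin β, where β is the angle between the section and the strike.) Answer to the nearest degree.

The strike is due west and the section trends S20°W; the acute angle between them is β = 70°.
tan α = tan 20° × sin 70° = 0.3640 × 0.9397 = 0.3420
α = arctan(0.3420) = 18.88°

19°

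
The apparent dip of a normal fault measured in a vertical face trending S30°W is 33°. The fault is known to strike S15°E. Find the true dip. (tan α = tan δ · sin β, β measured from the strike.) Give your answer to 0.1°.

42.6°

The section is 45° from the strike.
tan(true dip) = tan 33° / sin 45° = 0.9184
true dip = arctan 0.9184 = 42.56°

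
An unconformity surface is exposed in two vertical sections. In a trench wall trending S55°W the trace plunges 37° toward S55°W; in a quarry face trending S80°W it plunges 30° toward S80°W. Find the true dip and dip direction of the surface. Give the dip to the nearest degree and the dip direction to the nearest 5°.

true dip 38°, dip direction 215°

Represent each trace as a vector plunging at its apparent dip toward its trend (east-north-up frame): v₁ = (-0.654, -0.458, -0.602), v₂ = (-0.853, -0.150, -0.500).
Cross product v₁ × v₂ gives the pole to the plane: n ∝ (-0.139, -0.186, 0.292).
tan δ = √(n_x²+n_y²)/n_z = 0.232/0.292, so δ = 38.4°.
Dip direction = azimuth of (n_x, n_y) = atan2(-0.139, -0.186) = 217°.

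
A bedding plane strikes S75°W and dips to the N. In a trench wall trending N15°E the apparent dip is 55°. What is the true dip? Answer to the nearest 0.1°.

The section is 60° from the strike.
tan(true dip) = tan 55° / sin 60° = 1.6491
true dip = arctan 1.6491 = 58.77°

58.8°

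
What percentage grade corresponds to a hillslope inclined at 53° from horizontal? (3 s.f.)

grade % = 100 × tan 53° = 100 × 1.3270

133%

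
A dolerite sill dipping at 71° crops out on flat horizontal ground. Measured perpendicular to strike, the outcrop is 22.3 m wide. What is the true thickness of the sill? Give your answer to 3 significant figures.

True thickness t = w · sin(dip) = 22.3 × sin 71°
t = 22.3 × 0.9455 = 21.085 m

21.1 m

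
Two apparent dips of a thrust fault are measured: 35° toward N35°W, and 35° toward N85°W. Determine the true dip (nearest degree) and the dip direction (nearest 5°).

The two traces are lines in the plane: v₁ = (sin 325°·cos 35°, cos 325°·cos 35°, −sin 35°), v₂ = (sin 275°·cos 35°, cos 275°·cos 35°, −sin 35°).
The plane normal is n = v₁ × v₂ ∝ (-0.344, 0.199, 0.514).
True dip = arccos(n_z / |n|) = arccos(0.7913) = 37.7°.
Dip direction = atan2(-0.344, 0.199) = 300° (azimuth of n's horizontal projection).

true dip 38°, dip direction 300°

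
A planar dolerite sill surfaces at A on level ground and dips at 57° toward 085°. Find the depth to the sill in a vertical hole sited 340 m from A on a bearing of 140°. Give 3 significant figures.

The hole lies 55° from the dip direction, so the down-dip offset is 340 × cos 55° = 195.02 m.
Depth = down-dip offset × tan(dip) = 195.02 × tan 57° = 195.02 × 1.5399
Depth = 300.30 m

300 m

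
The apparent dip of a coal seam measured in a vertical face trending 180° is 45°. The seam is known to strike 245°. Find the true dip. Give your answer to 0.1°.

β = acute angle between strike 245° and section 180° = 65°.
tan(true dip) = tan 45° / sin 65° = 1.1034
true dip = arctan 1.1034 = 47.81°

47.8°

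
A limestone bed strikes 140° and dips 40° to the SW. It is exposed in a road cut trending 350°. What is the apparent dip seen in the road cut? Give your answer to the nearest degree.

23°

The section lies 30° from the strike.
tan α = tan 40° × sin 30° = 0.8391 × 0.5000 = 0.4195
α = arctan(0.4195) = 22.76°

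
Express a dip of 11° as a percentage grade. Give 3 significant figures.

grade % = 100 × tan 11° = 100 × 0.1944

19.4%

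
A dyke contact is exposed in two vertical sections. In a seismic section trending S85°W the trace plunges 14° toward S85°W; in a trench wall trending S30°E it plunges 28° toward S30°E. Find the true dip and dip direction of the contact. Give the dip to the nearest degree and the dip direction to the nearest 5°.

Each apparent-dip line lies in the plane. As unit vectors (x east, y north, z up), v₁ plunges 14°→S85°W and v₂ plunges 28°→S30°E.
n = v₁ × v₂ = (-0.145, -0.561, 0.776) (taken with n_z > 0).
Dip δ = arctan(|n_h|/n_z) = arctan(0.579/0.776) = 36.7°.
Dip direction = atan2(-0.145, -0.561) = 195° (azimuth of n's horizontal projection).

true dip 37°, dip direction 195°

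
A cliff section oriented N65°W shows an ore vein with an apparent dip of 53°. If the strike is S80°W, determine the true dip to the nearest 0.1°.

β = acute angle between strike S80°W and section N65°W = 35°.
tan δ = tan α / sin β = tan 53° / sin 35° = 1.3270 / 0.5736 = 2.3136
true dip = arctan 2.3136 = 66.62°

66.6°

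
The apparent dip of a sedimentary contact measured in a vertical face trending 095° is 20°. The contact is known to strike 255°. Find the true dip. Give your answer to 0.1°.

The section is 20° from the strike.
tan(true dip) = tan 20° / sin 20° = 1.0642
δ = arctan(1.0642) = 46.78°

46.8°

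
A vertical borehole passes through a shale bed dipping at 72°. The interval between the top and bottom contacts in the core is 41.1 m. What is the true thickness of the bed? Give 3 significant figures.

12.7 m

True thickness t = h · cos(dip) = 41.1 × cos 72°
t = 41.1 × 0.3090 = 12.701 m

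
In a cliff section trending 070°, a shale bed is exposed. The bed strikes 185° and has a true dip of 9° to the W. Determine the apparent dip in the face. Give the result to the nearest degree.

8°

The section lies 65° from the strike.
tan α = tan 9° × sin 65° = 0.1584 × 0.9063 = 0.1435
α = arctan(0.1435) = 8.17°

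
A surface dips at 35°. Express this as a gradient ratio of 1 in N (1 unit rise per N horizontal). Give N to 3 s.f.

1 : N means tan θ = 1/N, so N = 1/tan 35° = 1/0.7002

1 in 1.43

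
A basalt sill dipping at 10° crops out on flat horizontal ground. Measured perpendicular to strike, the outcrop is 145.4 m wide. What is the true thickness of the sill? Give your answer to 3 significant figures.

True thickness t = w · sin(dip) = 145.4 × sin 10°
t = 145.4 × 0.1736 = 25.248 m

25.2 m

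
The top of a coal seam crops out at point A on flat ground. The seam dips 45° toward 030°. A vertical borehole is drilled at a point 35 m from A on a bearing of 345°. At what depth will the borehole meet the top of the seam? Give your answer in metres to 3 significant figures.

24.7 m

The hole lies 45° from the dip direction, so the down-dip offset is 35 × cos 45° = 24.75 m.
Depth = down-dip offset × tan(dip) = 24.75 × tan 45° = 24.75 × 1.0000
Depth = 24.75 m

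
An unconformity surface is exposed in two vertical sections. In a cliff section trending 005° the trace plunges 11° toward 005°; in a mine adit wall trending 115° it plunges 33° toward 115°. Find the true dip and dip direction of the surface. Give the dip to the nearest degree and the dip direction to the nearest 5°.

true dip 38°, dip direction 080°

Each apparent-dip line lies in the plane. As unit vectors (x east, y north, z up), v₁ plunges 11°→005° and v₂ plunges 33°→115°.
The plane normal is n = v₁ × v₂ ∝ (0.600, 0.098, 0.774).
tan δ = √(n_x²+n_y²)/n_z = 0.608/0.774, so δ = 38.2°.
Dip direction = atan2(0.600, 0.098) = 81° (azimuth of n's horizontal projection).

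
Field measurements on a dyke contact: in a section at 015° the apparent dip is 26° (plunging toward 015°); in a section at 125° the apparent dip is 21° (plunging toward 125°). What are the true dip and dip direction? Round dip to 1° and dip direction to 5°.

Each apparent-dip line lies in the plane. As unit vectors (x east, y north, z up), v₁ plunges 26°→015° and v₂ plunges 21°→125°.
Cross product v₁ × v₂ gives the pole to the plane: n ∝ (0.546, 0.252, 0.788).
True dip = arccos(n_z / |n|) = arccos(0.7952) = 37.3°.
Dip direction = azimuth of (n_x, n_y) = atan2(0.546, 0.252) = 65°.

true dip 37°, dip direction 065°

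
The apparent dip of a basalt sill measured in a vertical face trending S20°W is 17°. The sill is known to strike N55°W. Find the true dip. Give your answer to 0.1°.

β = acute angle between strike N55°W and section S20°W = 75°.
tan(true dip) = tan 17° / sin 75° = 0.3165
true dip = arctan 0.3165 = 17.56°

17.6°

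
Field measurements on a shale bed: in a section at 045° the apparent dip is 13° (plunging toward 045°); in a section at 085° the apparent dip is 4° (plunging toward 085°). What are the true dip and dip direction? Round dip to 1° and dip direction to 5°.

true dip 16°, dip direction 010°

The two traces are lines in the plane: v₁ = (sin 45°·cos 13°, cos 45°·cos 13°, −sin 13°), v₂ = (sin 85°·cos 4°, cos 85°·cos 4°, −sin 4°).
The plane normal is n = v₁ × v₂ ∝ (0.029, 0.175, 0.625).
Dip δ = arctan(|n_h|/n_z) = arctan(0.178/0.625) = 15.9°.
The horizontal component of n points toward azimuth atan2(n_x, n_y) = 9°, the dip direction.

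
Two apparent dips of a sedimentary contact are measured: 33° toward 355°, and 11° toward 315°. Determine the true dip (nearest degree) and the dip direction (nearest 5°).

true dip 39°, dip direction 030°

Each apparent-dip line lies in the plane. As unit vectors (x east, y north, z up), v₁ plunges 33°→355° and v₂ plunges 11°→315°.
Cross product v₁ × v₂ gives the pole to the plane: n ∝ (0.219, 0.364, 0.529).
Dip δ = arctan(|n_h|/n_z) = arctan(0.425/0.529) = 38.7°.
Dip direction = atan2(0.219, 0.364) = 31° (azimuth of n's horizontal projection).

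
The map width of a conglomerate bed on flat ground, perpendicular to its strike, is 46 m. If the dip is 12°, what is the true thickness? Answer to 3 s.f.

9.56 m

True thickness t = w · sin(dip) = 46 × sin 12°
t = 46 × 0.2079 = 9.564 m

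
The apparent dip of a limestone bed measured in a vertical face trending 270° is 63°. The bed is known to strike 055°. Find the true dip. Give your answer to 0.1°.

The section is 35° from the strike.
tan δ = tan α / sin β = tan 63° / sin 35° = 1.9626 / 0.5736 = 3.4217
δ = arctan(3.4217) = 73.71°

73.7°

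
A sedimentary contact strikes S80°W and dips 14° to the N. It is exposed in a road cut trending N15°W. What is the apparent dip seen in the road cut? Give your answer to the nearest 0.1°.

13.9°

The section lies 85° from the strike.
tan(apparent dip) = tan 14° · sin 85° = 0.2484
apparent dip = arctan 0.2484 = 13.95°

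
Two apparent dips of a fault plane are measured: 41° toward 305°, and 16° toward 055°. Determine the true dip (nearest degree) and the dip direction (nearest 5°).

true dip 47°, dip direction 340°

Each apparent-dip line lies in the plane. As unit vectors (x east, y north, z up), v₁ plunges 41°→305° and v₂ plunges 16°→055°.
The plane normal is n = v₁ × v₂ ∝ (-0.242, 0.687, 0.682).
True dip = arccos(n_z / |n|) = arccos(0.6833) = 46.9°.
The horizontal component of n points toward azimuth atan2(n_x, n_y) = 341°, the dip direction.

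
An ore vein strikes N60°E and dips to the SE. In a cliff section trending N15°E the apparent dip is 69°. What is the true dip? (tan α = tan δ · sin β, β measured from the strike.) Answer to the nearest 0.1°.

74.8°

The section is 45° from the strike.
tan(true dip) = tan 69° / sin 45° = 3.6842
δ = arctan(3.6842) = 74.81°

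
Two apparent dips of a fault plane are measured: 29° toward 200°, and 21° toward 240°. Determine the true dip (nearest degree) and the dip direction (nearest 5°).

Each apparent-dip line lies in the plane. As unit vectors (x east, y north, z up), v₁ plunges 29°→200° and v₂ plunges 21°→240°.
The plane normal is n = v₁ × v₂ ∝ (-0.068, -0.285, 0.525).
True dip = arccos(n_z / |n|) = arccos(0.8733) = 29.2°.
The horizontal component of n points toward azimuth atan2(n_x, n_y) = 193°, the dip direction.

true dip 29°, dip direction 195°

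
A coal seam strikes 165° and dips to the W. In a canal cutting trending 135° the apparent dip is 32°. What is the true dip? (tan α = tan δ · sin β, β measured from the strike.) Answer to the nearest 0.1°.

51.3°

β = acute angle between strike 165° and section 135° = 30°.
tan δ = tan α / sin β = tan 32° / sin 30° = 0.6249 / 0.5000 = 1.2497
δ = arctan(1.2497) = 51.33°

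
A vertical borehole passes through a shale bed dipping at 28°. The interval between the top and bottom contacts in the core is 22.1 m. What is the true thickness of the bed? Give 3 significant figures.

19.5 m

True thickness t = h · cos(dip) = 22.1 × cos 28°
t = 22.1 × 0.8829 = 19.513 m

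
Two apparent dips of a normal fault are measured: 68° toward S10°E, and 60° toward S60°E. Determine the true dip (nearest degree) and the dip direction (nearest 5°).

true dip 68°, dip direction 165°

Represent each trace as a vector plunging at its apparent dip toward its trend (east-north-up frame): v₁ = (0.065, -0.369, -0.927), v₂ = (0.433, -0.250, -0.866).
Cross product v₁ × v₂ gives the pole to the plane: n ∝ (0.088, -0.345, 0.143).
tan δ = √(n_x²+n_y²)/n_z = 0.356/0.143, so δ = 68.1°.
Dip direction = azimuth of (n_x, n_y) = atan2(0.088, -0.345) = 166°.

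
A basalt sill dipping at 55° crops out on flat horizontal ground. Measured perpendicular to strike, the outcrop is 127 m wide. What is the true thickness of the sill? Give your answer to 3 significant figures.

True thickness t = w · sin(dip) = 127 × sin 55°
t = 127 × 0.8192 = 104.032 m

104 m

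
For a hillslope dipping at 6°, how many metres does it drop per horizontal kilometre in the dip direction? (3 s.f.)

drop per km = 1000 × tan 6° = 1000 × 0.1051

105 m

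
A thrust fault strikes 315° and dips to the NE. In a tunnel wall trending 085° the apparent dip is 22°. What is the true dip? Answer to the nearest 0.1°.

27.8°

The section is 50° from the strike.
tan(true dip) = tan 22° / sin 50° = 0.5274
true dip = arctan 0.5274 = 27.81°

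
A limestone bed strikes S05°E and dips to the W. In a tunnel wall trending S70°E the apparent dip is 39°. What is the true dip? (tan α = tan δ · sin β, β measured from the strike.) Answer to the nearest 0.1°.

41.8°

The section is 65° from the strike.
tan(true dip) = tan 39° / sin 65° = 0.8935
δ = arctan(0.8935) = 41.78°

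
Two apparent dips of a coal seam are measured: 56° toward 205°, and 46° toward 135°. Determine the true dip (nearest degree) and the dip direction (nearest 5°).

true dip 58°, dip direction 185°

Each apparent-dip line lies in the plane. As unit vectors (x east, y north, z up), v₁ plunges 56°→205° and v₂ plunges 46°→135°.
n = v₁ × v₂ = (-0.043, -0.577, 0.365) (taken with n_z > 0).
tan δ = √(n_x²+n_y²)/n_z = 0.579/0.365, so δ = 57.8°.
The horizontal component of n points toward azimuth atan2(n_x, n_y) = 184°, the dip direction.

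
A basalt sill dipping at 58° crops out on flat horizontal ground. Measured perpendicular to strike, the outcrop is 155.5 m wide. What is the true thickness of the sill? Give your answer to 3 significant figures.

132 m

True thickness t = w · sin(dip) = 155.5 × sin 58°
t = 155.5 × 0.8480 = 131.871 m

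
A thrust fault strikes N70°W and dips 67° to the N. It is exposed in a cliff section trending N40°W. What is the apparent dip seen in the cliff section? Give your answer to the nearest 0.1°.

The strike is N70°W and the section trends N40°W; the acute angle between them is β = 30°.
tan(apparent dip) = tan 67° · sin 30° = 1.1779
α = arctan(1.1779) = 49.67°

49.7°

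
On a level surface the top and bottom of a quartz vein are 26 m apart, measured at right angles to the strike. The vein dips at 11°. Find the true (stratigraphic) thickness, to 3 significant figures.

True thickness t = w · sin(dip) = 26 × sin 11°
t = 26 × 0.1908 = 4.961 m

4.96 m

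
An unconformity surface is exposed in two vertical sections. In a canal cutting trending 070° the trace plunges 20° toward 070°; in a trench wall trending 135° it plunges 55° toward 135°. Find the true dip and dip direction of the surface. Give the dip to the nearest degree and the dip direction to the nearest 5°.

true dip 55°, dip direction 145°

Represent each trace as a vector plunging at its apparent dip toward its trend (east-north-up frame): v₁ = (0.883, 0.321, -0.342), v₂ = (0.406, -0.406, -0.819).
Cross product v₁ × v₂ gives the pole to the plane: n ∝ (0.402, -0.585, 0.488).
Dip δ = arctan(|n_h|/n_z) = arctan(0.709/0.488) = 55.5°.
The horizontal component of n points toward azimuth atan2(n_x, n_y) = 145°, the dip direction.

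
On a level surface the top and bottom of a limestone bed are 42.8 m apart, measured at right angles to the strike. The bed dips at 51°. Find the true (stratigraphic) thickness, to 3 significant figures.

33.3 m

True thickness t = w · sin(dip) = 42.8 × sin 51°
t = 42.8 × 0.7771 = 33.262 m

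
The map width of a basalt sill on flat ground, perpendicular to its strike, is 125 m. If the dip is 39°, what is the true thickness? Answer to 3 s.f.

True thickness t = w · sin(dip) = 125 × sin 39°
t = 125 × 0.6293 = 78.665 m

78.7 m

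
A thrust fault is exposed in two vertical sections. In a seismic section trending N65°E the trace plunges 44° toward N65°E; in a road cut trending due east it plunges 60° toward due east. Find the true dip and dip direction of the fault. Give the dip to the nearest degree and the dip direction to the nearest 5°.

true dip 66°, dip direction 130°

The two traces are lines in the plane: v₁ = (sin 65°·cos 44°, cos 65°·cos 44°, −sin 44°), v₂ = (sin 90°·cos 60°, cos 90°·cos 60°, −sin 60°).
Cross product v₁ × v₂ gives the pole to the plane: n ∝ (0.263, -0.217, 0.152).
tan δ = √(n_x²+n_y²)/n_z = 0.341/0.152, so δ = 66.0°.
Dip direction = azimuth of (n_x, n_y) = atan2(0.263, -0.217) = 130°.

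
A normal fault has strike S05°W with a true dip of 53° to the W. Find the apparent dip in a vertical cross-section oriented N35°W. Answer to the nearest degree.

40°

The strike is S05°W and the section trends N35°W; the acute angle between them is β = 40°.
tan α = tan 53° × sin 40° = 1.3270 × 0.6428 = 0.8530
apparent dip = arctan 0.8530 = 40.46°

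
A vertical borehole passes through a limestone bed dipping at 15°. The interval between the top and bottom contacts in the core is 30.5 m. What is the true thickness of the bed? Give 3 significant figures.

True thickness t = h · cos(dip) = 30.5 × cos 15°
t = 30.5 × 0.9659 = 29.461 m

29.5 m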